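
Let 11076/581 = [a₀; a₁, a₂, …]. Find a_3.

2

11076 = 19·581 + 37   →  a_0 = 19
581 = 15·37 + 26   →  a_1 = 15
37 = 1·26 + 11   →  a_2 = 1
26 = 2·11 + 4   →  a_3 = 2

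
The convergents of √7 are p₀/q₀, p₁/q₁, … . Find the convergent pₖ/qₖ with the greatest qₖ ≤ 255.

590/223

√7 = [2; 1, 1, 1, 4, …] (period length 4).
Convergents:
  p_0/q_0 = 2/1
  p_1/q_1 = 3/1
  p_2/q_2 = 5/2
  p_3/q_3 = 8/3
  p_4/q_4 = 37/14
  p_5/q_5 = 45/17
  p_6/q_6 = 82/31
  p_7/q_7 = 127/48
  p_8/q_8 = 590/223
  p_9/q_9 = 717/271
q_8 = 223 ≤ 255 < 271 = q_9, so the answer is 590/223.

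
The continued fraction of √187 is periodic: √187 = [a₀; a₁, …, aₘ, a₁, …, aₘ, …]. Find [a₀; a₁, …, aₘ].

[13; 1, 2, 13, 2, 1, 26]

a₀ = ⌊√187⌋ = 13.
With m₀=0, d₀=1 and mₖ₊₁ = dₖaₖ − mₖ, dₖ₊₁ = (n − mₖ₊₁²)/dₖ, aₖ₊₁ = ⌊(a₀+mₖ₊₁)/dₖ₊₁⌋:
  k=1: m=13, d=18, a=1
  k=2: m=5, d=9, a=2
  k=3: m=13, d=2, a=13
  k=4: m=13, d=9, a=2
  k=5: m=5, d=18, a=1
  k=6: m=13, d=1, a=26
d=1 and a=2a₀=26 at k=6, so the next step gives (m, d) = (13, 18) again — its k=1 value — and the period has length 6.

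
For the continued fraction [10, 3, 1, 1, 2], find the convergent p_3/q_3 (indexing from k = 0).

72/7

Using pₖ = aₖpₖ₋₁ + pₖ₋₂, qₖ = aₖqₖ₋₁ + qₖ₋₂ (with p₋₁=1, p₋₂=0, q₋₁=0, q₋₂=1):
  k=0: a=10, p=10, q=1
  k=1: a=3, p=31, q=3
  k=2: a=1, p=41, q=4
  k=3: a=1, p=72, q=7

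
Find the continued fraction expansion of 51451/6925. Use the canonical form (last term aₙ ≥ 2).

51451 = 7×6925 + 2976
6925 = 2×2976 + 973
2976 = 3×973 + 57
973 = 17×57 + 4
57 = 14×4 + 1
4 = 4×1 + 0  (stop)
So 51451/6925 = [7; 2, 3, 17, 14, 4].

[7; 2, 3, 17, 14, 4]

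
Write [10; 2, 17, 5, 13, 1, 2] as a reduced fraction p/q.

77197/7362

Fold from the inside: start with 2/1.
  1 + 1/2 = 3/2
  13 + 2/3 = 41/3
  5 + 3/41 = 208/41
  17 + 41/208 = 3577/208
  2 + 208/3577 = 7362/3577
  10 + 3577/7362 = 77197/7362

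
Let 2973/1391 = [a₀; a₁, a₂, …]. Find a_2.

2973 = 2·1391 + 191   →  a_0 = 2
1391 = 7·191 + 54   →  a_1 = 7
191 = 3·54 + 29   →  a_2 = 3

3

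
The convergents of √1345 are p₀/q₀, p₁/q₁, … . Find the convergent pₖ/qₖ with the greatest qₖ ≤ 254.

√1345 = [36; 1, 2, 14, 2, 1, 72, …] (period length 6).
Convergents:
  p_0/q_0 = 36/1
  p_1/q_1 = 37/1
  p_2/q_2 = 110/3
  p_3/q_3 = 1577/43
  p_4/q_4 = 3264/89
  p_5/q_5 = 4841/132
  p_6/q_6 = 351816/9593
q_5 = 132 ≤ 254 < 9593 = q_6, so the answer is 4841/132.

4841/132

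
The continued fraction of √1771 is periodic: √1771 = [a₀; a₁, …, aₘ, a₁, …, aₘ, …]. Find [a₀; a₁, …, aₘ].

a₀ = ⌊√1771⌋ = 42.
With m₀=0, d₀=1 and mₖ₊₁ = dₖaₖ − mₖ, dₖ₊₁ = (n − mₖ₊₁²)/dₖ, aₖ₊₁ = ⌊(a₀+mₖ₊₁)/dₖ₊₁⌋:
  k=1: m=42, d=7, a=12
  k=2: m=42, d=1, a=84
d=1 and a=2a₀=84 at k=2, so the next step gives (m, d) = (42, 7) again — its k=1 value — and the period has length 2.

[42; 12, 84]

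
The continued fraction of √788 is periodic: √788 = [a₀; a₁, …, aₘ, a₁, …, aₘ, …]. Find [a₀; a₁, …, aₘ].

[28; 14, 56]

a₀ = ⌊√788⌋ = 28.
With m₀=0, d₀=1 and mₖ₊₁ = dₖaₖ − mₖ, dₖ₊₁ = (n − mₖ₊₁²)/dₖ, aₖ₊₁ = ⌊(a₀+mₖ₊₁)/dₖ₊₁⌋:
  k=1: m=28, d=4, a=14
  k=2: m=28, d=1, a=56
d=1 and a=2a₀=56 at k=2, so the next step gives (m, d) = (28, 4) again — its k=1 value — and the period has length 2.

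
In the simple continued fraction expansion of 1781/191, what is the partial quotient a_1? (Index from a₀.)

3

1781 = 9·191 + 62   →  a_0 = 9
191 = 3·62 + 5   →  a_1 = 3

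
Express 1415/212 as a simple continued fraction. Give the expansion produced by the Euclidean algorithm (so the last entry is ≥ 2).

1415 = 6*212 + 143
212 = 1*143 + 69
143 = 2*69 + 5
69 = 13*5 + 4
5 = 1*4 + 1
4 = 4*1 + 0  (stop)
So 1415/212 = [6; 1, 2, 13, 1, 4].

[6; 1, 2, 13, 1, 4]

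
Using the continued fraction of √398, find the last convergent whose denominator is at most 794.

√398 = [19; 1, 18, 1, 38, …] (period length 4).
Convergents:
  p_0/q_0 = 19/1
  p_1/q_1 = 20/1
  p_2/q_2 = 379/19
  p_3/q_3 = 399/20
  p_4/q_4 = 15541/779
  p_5/q_5 = 15940/799
q_4 = 779 ≤ 794 < 799 = q_5, so the answer is 15541/779.

15541/779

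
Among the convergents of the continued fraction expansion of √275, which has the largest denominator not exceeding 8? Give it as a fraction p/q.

116/7

√275 = [16; 1, 1, 2, 1, 1, 32, …] (period length 6).
Convergents:
  p_0/q_0 = 16/1
  p_1/q_1 = 17/1
  p_2/q_2 = 33/2
  p_3/q_3 = 83/5
  p_4/q_4 = 116/7
  p_5/q_5 = 199/12
q_4 = 7 ≤ 8 < 12 = q_5, so the answer is 116/7.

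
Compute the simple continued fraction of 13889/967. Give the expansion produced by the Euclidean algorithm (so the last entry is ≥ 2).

13889 = 14*967 + 351
967 = 2*351 + 265
351 = 1*265 + 86
265 = 3*86 + 7
86 = 12*7 + 2
7 = 3*2 + 1
2 = 2*1 + 0  (stop)
So 13889/967 = [14; 2, 1, 3, 12, 3, 2].

[14; 2, 1, 3, 12, 3, 2]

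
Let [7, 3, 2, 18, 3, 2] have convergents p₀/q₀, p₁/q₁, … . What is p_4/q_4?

Using pₖ = aₖpₖ₋₁ + pₖ₋₂, qₖ = aₖqₖ₋₁ + qₖ₋₂ (with p₋₁=1, p₋₂=0, q₋₁=0, q₋₂=1):
  k=0: a=7, p=7, q=1
  k=1: a=3, p=22, q=3
  k=2: a=2, p=51, q=7
  k=3: a=18, p=940, q=129
  k=4: a=3, p=2871, q=394

2871/394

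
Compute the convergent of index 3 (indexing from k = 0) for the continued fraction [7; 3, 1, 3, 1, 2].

109/15

Using pₖ = aₖpₖ₋₁ + pₖ₋₂, qₖ = aₖqₖ₋₁ + qₖ₋₂ (with p₋₁=1, p₋₂=0, q₋₁=0, q₋₂=1):
  k=0: a=7, p=7, q=1
  k=1: a=3, p=22, q=3
  k=2: a=1, p=29, q=4
  k=3: a=3, p=109, q=15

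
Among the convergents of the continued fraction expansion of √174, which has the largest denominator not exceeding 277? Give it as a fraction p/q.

1451/110

√174 = [13; 5, 4, 5, 26, …] (period length 4).
Convergents:
  p_0/q_0 = 13/1
  p_1/q_1 = 66/5
  p_2/q_2 = 277/21
  p_3/q_3 = 1451/110
  p_4/q_4 = 38003/2881
q_3 = 110 ≤ 277 < 2881 = q_4, so the answer is 1451/110.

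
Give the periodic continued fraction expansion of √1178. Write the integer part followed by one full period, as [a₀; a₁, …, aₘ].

a₀ = ⌊√1178⌋ = 34.

[34; 3, 9, 2, 9, 3, 68]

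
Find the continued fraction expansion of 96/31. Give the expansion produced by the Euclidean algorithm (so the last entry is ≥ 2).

96 = 3·31 + 3
31 = 10·3 + 1
3 = 3·1 + 0  (stop)
So 96/31 = [3; 10, 3].

[3; 10, 3]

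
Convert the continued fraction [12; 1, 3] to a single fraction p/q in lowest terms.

51/4

Fold from the inside: start with 3/1.
  1 + 1/3 = 4/3
  12 + 3/4 = 51/4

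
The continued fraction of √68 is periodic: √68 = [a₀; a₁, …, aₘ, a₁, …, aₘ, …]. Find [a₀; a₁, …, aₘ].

[8; 4, 16]

a₀ = ⌊√68⌋ = 8.
With m₀=0, d₀=1 and mₖ₊₁ = dₖaₖ − mₖ, dₖ₊₁ = (n − mₖ₊₁²)/dₖ, aₖ₊₁ = ⌊(a₀+mₖ₊₁)/dₖ₊₁⌋:
  k=1: m=8, d=4, a=4
  k=2: m=8, d=1, a=16
d=1 and a=2a₀=16 at k=2, so the next step gives (m, d) = (8, 4) again — its k=1 value — and the period has length 2.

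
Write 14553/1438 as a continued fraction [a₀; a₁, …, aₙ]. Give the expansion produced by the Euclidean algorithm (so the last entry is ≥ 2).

[10; 8, 3, 4, 1, 10]

14553 = 10·1438 + 173
1438 = 8·173 + 54
173 = 3·54 + 11
54 = 4·11 + 10
11 = 1·10 + 1
10 = 10·1 + 0  (stop)
So 14553/1438 = [10; 8, 3, 4, 1, 10].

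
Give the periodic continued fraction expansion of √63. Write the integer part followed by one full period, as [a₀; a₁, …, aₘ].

a₀ = ⌊√63⌋ = 7.
With m₀=0, d₀=1 and mₖ₊₁ = dₖaₖ − mₖ, dₖ₊₁ = (n − mₖ₊₁²)/dₖ, aₖ₊₁ = ⌊(a₀+mₖ₊₁)/dₖ₊₁⌋:
  k=1: m=7, d=14, a=1
  k=2: m=7, d=1, a=14
d=1 and a=2a₀=14 at k=2, so the next step gives (m, d) = (7, 14) again — its k=1 value — and the period has length 2.

[7; 1, 14]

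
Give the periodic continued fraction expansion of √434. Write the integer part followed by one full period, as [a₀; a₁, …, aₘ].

a₀ = ⌊√434⌋ = 20.

[20; 1, 4, 1, 40]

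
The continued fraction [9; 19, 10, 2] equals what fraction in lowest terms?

3630/401

Using pₖ = aₖpₖ₋₁ + pₖ₋₂ and qₖ = aₖqₖ₋₁ + qₖ₋₂:
  k=0: a=9, p=9, q=1
  k=1: a=19, p=172, q=19
  k=2: a=10, p=1729, q=191
  k=3: a=2, p=3630, q=401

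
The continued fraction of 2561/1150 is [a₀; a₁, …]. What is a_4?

6

2561 = 2·1150 + 261   →  a_0 = 2
1150 = 4·261 + 106   →  a_1 = 4
261 = 2·106 + 49   →  a_2 = 2
106 = 2·49 + 8   →  a_3 = 2
49 = 6·8 + 1   →  a_4 = 6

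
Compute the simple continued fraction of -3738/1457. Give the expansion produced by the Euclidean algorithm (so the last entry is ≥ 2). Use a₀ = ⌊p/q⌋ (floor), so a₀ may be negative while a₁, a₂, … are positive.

[-3; 2, 3, 3, 5, 2, 5]

-3738 = -3*1457 + 633
1457 = 2*633 + 191
633 = 3*191 + 60
191 = 3*60 + 11
60 = 5*11 + 5
11 = 2*5 + 1
5 = 5*1 + 0  (stop)
So -3738/1457 = [-3; 2, 3, 3, 5, 2, 5].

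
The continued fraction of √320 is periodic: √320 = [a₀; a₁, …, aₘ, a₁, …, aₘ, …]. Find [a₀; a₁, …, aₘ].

a₀ = ⌊√320⌋ = 17.
With m₀=0, d₀=1 and mₖ₊₁ = dₖaₖ − mₖ, dₖ₊₁ = (n − mₖ₊₁²)/dₖ, aₖ₊₁ = ⌊(a₀+mₖ₊₁)/dₖ₊₁⌋:
  k=1: m=17, d=31, a=1
  k=2: m=14, d=4, a=7
  k=3: m=14, d=31, a=1
  k=4: m=17, d=1, a=34
d=1 and a=2a₀=34 at k=4, so the next step gives (m, d) = (17, 31) again — its k=1 value — and the period has length 4.

[17; 1, 7, 1, 34]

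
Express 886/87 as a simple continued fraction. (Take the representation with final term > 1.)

886 = 10×87 + 16
87 = 5×16 + 7
16 = 2×7 + 2
7 = 3×2 + 1
2 = 2×1 + 0  (stop)
So 886/87 = [10; 5, 2, 3, 2].

[10; 5, 2, 3, 2]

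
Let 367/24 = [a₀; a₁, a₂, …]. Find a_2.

2

367 = 15·24 + 7   →  a_0 = 15
24 = 3·7 + 3   →  a_1 = 3
7 = 2·3 + 1   →  a_2 = 2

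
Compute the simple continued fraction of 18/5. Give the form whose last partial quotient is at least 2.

18 = 3*5 + 3
5 = 1*3 + 2
3 = 1*2 + 1
2 = 2*1 + 0  (stop)
So 18/5 = [3; 1, 1, 2].

[3; 1, 1, 2]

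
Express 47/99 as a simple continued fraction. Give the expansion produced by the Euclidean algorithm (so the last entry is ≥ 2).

47 = 0·99 + 47
99 = 2·47 + 5
47 = 9·5 + 2
5 = 2·2 + 1
2 = 2·1 + 0  (stop)
So 47/99 = [0; 2, 9, 2, 2].

[0; 2, 9, 2, 2]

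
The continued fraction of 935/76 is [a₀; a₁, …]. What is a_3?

3

935 = 12·76 + 23   →  a_0 = 12
76 = 3·23 + 7   →  a_1 = 3
23 = 3·7 + 2   →  a_2 = 3
7 = 3·2 + 1   →  a_3 = 3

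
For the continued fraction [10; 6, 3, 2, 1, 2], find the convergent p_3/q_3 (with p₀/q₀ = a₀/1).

447/44

Using pₖ = aₖpₖ₋₁ + pₖ₋₂, qₖ = aₖqₖ₋₁ + qₖ₋₂ (with p₋₁=1, p₋₂=0, q₋₁=0, q₋₂=1):
  k=0: a=10, p=10, q=1
  k=1: a=6, p=61, q=6
  k=2: a=3, p=193, q=19
  k=3: a=2, p=447, q=44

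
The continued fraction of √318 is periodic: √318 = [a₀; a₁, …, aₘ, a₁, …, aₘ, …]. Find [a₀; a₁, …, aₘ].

[17; 1, 4, 1, 34]

a₀ = ⌊√318⌋ = 17.
With m₀=0, d₀=1 and mₖ₊₁ = dₖaₖ − mₖ, dₖ₊₁ = (n − mₖ₊₁²)/dₖ, aₖ₊₁ = ⌊(a₀+mₖ₊₁)/dₖ₊₁⌋:
  k=1: m=17, d=29, a=1
  k=2: m=12, d=6, a=4
  k=3: m=12, d=29, a=1
  k=4: m=17, d=1, a=34
d=1 and a=2a₀=34 at k=4, so the next step gives (m, d) = (17, 29) again — its k=1 value — and the period has length 4.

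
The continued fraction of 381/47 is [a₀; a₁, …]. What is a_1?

9

381 = 8·47 + 5   →  a_0 = 8
47 = 9·5 + 2   →  a_1 = 9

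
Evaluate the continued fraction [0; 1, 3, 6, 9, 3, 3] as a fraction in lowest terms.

Fold from the inside: start with 3/1.
  3 + 1/3 = 10/3
  9 + 3/10 = 93/10
  6 + 10/93 = 568/93
  3 + 93/568 = 1797/568
  1 + 568/1797 = 2365/1797
  0 + 1797/2365 = 1797/2365

1797/2365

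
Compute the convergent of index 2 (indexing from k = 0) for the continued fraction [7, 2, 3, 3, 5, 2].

52/7

Using pₖ = aₖpₖ₋₁ + pₖ₋₂, qₖ = aₖqₖ₋₁ + qₖ₋₂ (with p₋₁=1, p₋₂=0, q₋₁=0, q₋₂=1):
  k=0: a=7, p=7, q=1
  k=1: a=2, p=15, q=2
  k=2: a=3, p=52, q=7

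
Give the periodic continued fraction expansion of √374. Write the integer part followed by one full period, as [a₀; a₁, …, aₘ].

a₀ = ⌊√374⌋ = 19.
With m₀=0, d₀=1 and mₖ₊₁ = dₖaₖ − mₖ, dₖ₊₁ = (n − mₖ₊₁²)/dₖ, aₖ₊₁ = ⌊(a₀+mₖ₊₁)/dₖ₊₁⌋:
  k=1: m=19, d=13, a=2
  k=2: m=7, d=25, a=1
  k=3: m=18, d=2, a=18
  k=4: m=18, d=25, a=1
  k=5: m=7, d=13, a=2
  k=6: m=19, d=1, a=38
d=1 and a=2a₀=38 at k=6, so the next step gives (m, d) = (19, 13) again — its k=1 value — and the period has length 6.

[19; 2, 1, 18, 1, 2, 38]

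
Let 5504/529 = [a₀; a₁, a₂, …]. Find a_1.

2

5504 = 10·529 + 214   →  a_0 = 10
529 = 2·214 + 101   →  a_1 = 2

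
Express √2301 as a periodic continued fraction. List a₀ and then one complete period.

[47; 1, 30, 1, 94]

a₀ = ⌊√2301⌋ = 47.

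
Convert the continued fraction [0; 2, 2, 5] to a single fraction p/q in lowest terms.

11/27

Using pₖ = aₖpₖ₋₁ + pₖ₋₂ and qₖ = aₖqₖ₋₁ + qₖ₋₂:
  k=0: a=0, p=0, q=1
  k=1: a=2, p=1, q=2
  k=2: a=2, p=2, q=5
  k=3: a=5, p=11, q=27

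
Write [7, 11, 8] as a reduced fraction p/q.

Fold from the inside: start with 8/1.
  11 + 1/8 = 89/8
  7 + 8/89 = 631/89

631/89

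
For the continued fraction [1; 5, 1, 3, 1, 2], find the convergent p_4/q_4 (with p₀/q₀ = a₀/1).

Using pₖ = aₖpₖ₋₁ + pₖ₋₂, qₖ = aₖqₖ₋₁ + qₖ₋₂ (with p₋₁=1, p₋₂=0, q₋₁=0, q₋₂=1):
  k=0: a=1, p=1, q=1
  k=1: a=5, p=6, q=5
  k=2: a=1, p=7, q=6
  k=3: a=3, p=27, q=23
  k=4: a=1, p=34, q=29

34/29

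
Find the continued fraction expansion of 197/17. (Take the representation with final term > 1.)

197 = 11*17 + 10
17 = 1*10 + 7
10 = 1*7 + 3
7 = 2*3 + 1
3 = 3*1 + 0  (stop)
So 197/17 = [11; 1, 1, 2, 3].

[11; 1, 1, 2, 3]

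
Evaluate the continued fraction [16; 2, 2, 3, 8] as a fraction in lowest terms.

2314/141

Using pₖ = aₖpₖ₋₁ + pₖ₋₂ and qₖ = aₖqₖ₋₁ + qₖ₋₂:
  k=0: a=16, p=16, q=1
  k=1: a=2, p=33, q=2
  k=2: a=2, p=82, q=5
  k=3: a=3, p=279, q=17
  k=4: a=8, p=2314, q=141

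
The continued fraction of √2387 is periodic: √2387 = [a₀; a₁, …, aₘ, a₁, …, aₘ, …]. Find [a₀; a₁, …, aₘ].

[48; 1, 5, 1, 96]

a₀ = ⌊√2387⌋ = 48.
With m₀=0, d₀=1 and mₖ₊₁ = dₖaₖ − mₖ, dₖ₊₁ = (n − mₖ₊₁²)/dₖ, aₖ₊₁ = ⌊(a₀+mₖ₊₁)/dₖ₊₁⌋:
  k=1: m=48, d=83, a=1
  k=2: m=35, d=14, a=5
  k=3: m=35, d=83, a=1
  k=4: m=48, d=1, a=96
d=1 and a=2a₀=96 at k=4, so the next step gives (m, d) = (48, 83) again — its k=1 value — and the period has length 4.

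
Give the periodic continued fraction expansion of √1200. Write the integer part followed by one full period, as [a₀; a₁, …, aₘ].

[34; 1, 1, 1, 3, 1, 1, 1, 68]

a₀ = ⌊√1200⌋ = 34.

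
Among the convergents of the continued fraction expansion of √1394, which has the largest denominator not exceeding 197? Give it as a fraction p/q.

4219/113

√1394 = [37; 2, 1, 36, 1, 2, 74, …] (period length 6).
Convergents:
  p_0/q_0 = 37/1
  p_1/q_1 = 75/2
  p_2/q_2 = 112/3
  p_3/q_3 = 4107/110
  p_4/q_4 = 4219/113
  p_5/q_5 = 12545/336
q_4 = 113 ≤ 197 < 336 = q_5, so the answer is 4219/113.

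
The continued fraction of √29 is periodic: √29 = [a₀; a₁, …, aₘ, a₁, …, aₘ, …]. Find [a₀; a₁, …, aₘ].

[5; 2, 1, 1, 2, 10]

a₀ = ⌊√29⌋ = 5.
With m₀=0, d₀=1 and mₖ₊₁ = dₖaₖ − mₖ, dₖ₊₁ = (n − mₖ₊₁²)/dₖ, aₖ₊₁ = ⌊(a₀+mₖ₊₁)/dₖ₊₁⌋:
  k=1: m=5, d=4, a=2
  k=2: m=3, d=5, a=1
  k=3: m=2, d=5, a=1
  k=4: m=3, d=4, a=2
  k=5: m=5, d=1, a=10
d=1 and a=2a₀=10 at k=5, so the next step gives (m, d) = (5, 4) again — its k=1 value — and the period has length 5.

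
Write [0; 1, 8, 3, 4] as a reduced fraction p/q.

Using pₖ = aₖpₖ₋₁ + pₖ₋₂ and qₖ = aₖqₖ₋₁ + qₖ₋₂:
  k=0: a=0, p=0, q=1
  k=1: a=1, p=1, q=1
  k=2: a=8, p=8, q=9
  k=3: a=3, p=25, q=28
  k=4: a=4, p=108, q=121

108/121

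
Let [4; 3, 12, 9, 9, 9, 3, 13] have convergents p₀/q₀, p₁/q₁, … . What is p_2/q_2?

Using pₖ = aₖpₖ₋₁ + pₖ₋₂, qₖ = aₖqₖ₋₁ + qₖ₋₂ (with p₋₁=1, p₋₂=0, q₋₁=0, q₋₂=1):
  k=0: a=4, p=4, q=1
  k=1: a=3, p=13, q=3
  k=2: a=12, p=160, q=37

160/37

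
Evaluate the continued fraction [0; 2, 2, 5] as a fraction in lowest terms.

Using pₖ = aₖpₖ₋₁ + pₖ₋₂ and qₖ = aₖqₖ₋₁ + qₖ₋₂:
  k=0: a=0, p=0, q=1
  k=1: a=2, p=1, q=2
  k=2: a=2, p=2, q=5
  k=3: a=5, p=11, q=27

11/27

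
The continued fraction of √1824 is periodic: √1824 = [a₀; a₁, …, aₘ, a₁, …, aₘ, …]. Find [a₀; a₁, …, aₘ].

a₀ = ⌊√1824⌋ = 42.
With m₀=0, d₀=1 and mₖ₊₁ = dₖaₖ − mₖ, dₖ₊₁ = (n − mₖ₊₁²)/dₖ, aₖ₊₁ = ⌊(a₀+mₖ₊₁)/dₖ₊₁⌋:
  k=1: m=42, d=60, a=1
  k=2: m=18, d=25, a=2
  k=3: m=32, d=32, a=2
  k=4: m=32, d=25, a=2
  k=5: m=18, d=60, a=1
  k=6: m=42, d=1, a=84
d=1 and a=2a₀=84 at k=6, so the next step gives (m, d) = (42, 60) again — its k=1 value — and the period has length 6.

[42; 1, 2, 2, 2, 1, 84]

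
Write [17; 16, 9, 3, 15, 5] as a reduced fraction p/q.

597190/35001

Fold from the inside: start with 5/1.
  15 + 1/5 = 76/5
  3 + 5/76 = 233/76
  9 + 76/233 = 2173/233
  16 + 233/2173 = 35001/2173
  17 + 2173/35001 = 597190/35001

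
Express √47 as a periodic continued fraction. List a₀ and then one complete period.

a₀ = ⌊√47⌋ = 6.
With m₀=0, d₀=1 and mₖ₊₁ = dₖaₖ − mₖ, dₖ₊₁ = (n − mₖ₊₁²)/dₖ, aₖ₊₁ = ⌊(a₀+mₖ₊₁)/dₖ₊₁⌋:
  k=1: m=6, d=11, a=1
  k=2: m=5, d=2, a=5
  k=3: m=5, d=11, a=1
  k=4: m=6, d=1, a=12
d=1 and a=2a₀=12 at k=4, so the next step gives (m, d) = (6, 11) again — its k=1 value — and the period has length 4.

[6; 1, 5, 1, 12]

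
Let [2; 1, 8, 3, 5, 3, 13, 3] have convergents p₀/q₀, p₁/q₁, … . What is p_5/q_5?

1374/475

Using pₖ = aₖpₖ₋₁ + pₖ₋₂, qₖ = aₖqₖ₋₁ + qₖ₋₂ (with p₋₁=1, p₋₂=0, q₋₁=0, q₋₂=1):
  k=0: a=2, p=2, q=1
  k=1: a=1, p=3, q=1
  k=2: a=8, p=26, q=9
  k=3: a=3, p=81, q=28
  k=4: a=5, p=431, q=149
  k=5: a=3, p=1374, q=475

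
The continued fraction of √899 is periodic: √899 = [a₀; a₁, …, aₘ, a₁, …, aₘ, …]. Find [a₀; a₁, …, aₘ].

[29; 1, 58]

a₀ = ⌊√899⌋ = 29.
With m₀=0, d₀=1 and mₖ₊₁ = dₖaₖ − mₖ, dₖ₊₁ = (n − mₖ₊₁²)/dₖ, aₖ₊₁ = ⌊(a₀+mₖ₊₁)/dₖ₊₁⌋:
  k=1: m=29, d=58, a=1
  k=2: m=29, d=1, a=58
d=1 and a=2a₀=58 at k=2, so the next step gives (m, d) = (29, 58) again — its k=1 value — and the period has length 2.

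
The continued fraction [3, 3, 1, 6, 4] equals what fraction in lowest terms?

365/112

Using pₖ = aₖpₖ₋₁ + pₖ₋₂ and qₖ = aₖqₖ₋₁ + qₖ₋₂:
  k=0: a=3, p=3, q=1
  k=1: a=3, p=10, q=3
  k=2: a=1, p=13, q=4
  k=3: a=6, p=88, q=27
  k=4: a=4, p=365, q=112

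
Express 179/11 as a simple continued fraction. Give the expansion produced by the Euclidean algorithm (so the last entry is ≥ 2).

179 = 16·11 + 3
11 = 3·3 + 2
3 = 1·2 + 1
2 = 2·1 + 0  (stop)
So 179/11 = [16; 3, 1, 2].

[16; 3, 1, 2]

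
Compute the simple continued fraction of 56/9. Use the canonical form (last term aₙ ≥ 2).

[6; 4, 2]

56 = 6·9 + 2
9 = 4·2 + 1
2 = 2·1 + 0  (stop)
So 56/9 = [6; 4, 2].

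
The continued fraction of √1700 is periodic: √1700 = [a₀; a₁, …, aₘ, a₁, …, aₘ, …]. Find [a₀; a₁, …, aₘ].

a₀ = ⌊√1700⌋ = 41.
With m₀=0, d₀=1 and mₖ₊₁ = dₖaₖ − mₖ, dₖ₊₁ = (n − mₖ₊₁²)/dₖ, aₖ₊₁ = ⌊(a₀+mₖ₊₁)/dₖ₊₁⌋:
  k=1: m=41, d=19, a=4
  k=2: m=35, d=25, a=3
  k=3: m=40, d=4, a=20
  k=4: m=40, d=25, a=3
  k=5: m=35, d=19, a=4
  k=6: m=41, d=1, a=82
d=1 and a=2a₀=82 at k=6, so the next step gives (m, d) = (41, 19) again — its k=1 value — and the period has length 6.

[41; 4, 3, 20, 3, 4, 82]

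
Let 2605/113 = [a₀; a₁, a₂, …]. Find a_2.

1

2605 = 23·113 + 6   →  a_0 = 23
113 = 18·6 + 5   →  a_1 = 18
6 = 1·5 + 1   →  a_2 = 1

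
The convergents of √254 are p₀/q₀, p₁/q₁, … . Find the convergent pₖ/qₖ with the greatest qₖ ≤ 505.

7889/495

√254 = [15; 1, 14, 1, 30, …] (period length 4).
Convergents:
  p_0/q_0 = 15/1
  p_1/q_1 = 16/1
  p_2/q_2 = 239/15
  p_3/q_3 = 255/16
  p_4/q_4 = 7889/495
  p_5/q_5 = 8144/511
q_4 = 495 ≤ 505 < 511 = q_5, so the answer is 7889/495.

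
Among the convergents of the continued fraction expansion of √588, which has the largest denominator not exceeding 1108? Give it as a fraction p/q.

√588 = [24; 4, 48, …] (period length 2).
Convergents:
  p_0/q_0 = 24/1
  p_1/q_1 = 97/4
  p_2/q_2 = 4680/193
  p_3/q_3 = 18817/776
  p_4/q_4 = 907896/37441
q_3 = 776 ≤ 1108 < 37441 = q_4, so the answer is 18817/776.

18817/776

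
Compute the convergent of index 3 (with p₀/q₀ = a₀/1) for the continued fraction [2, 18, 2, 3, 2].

265/129

Using pₖ = aₖpₖ₋₁ + pₖ₋₂, qₖ = aₖqₖ₋₁ + qₖ₋₂ (with p₋₁=1, p₋₂=0, q₋₁=0, q₋₂=1):
  k=0: a=2, p=2, q=1
  k=1: a=18, p=37, q=18
  k=2: a=2, p=76, q=37
  k=3: a=3, p=265, q=129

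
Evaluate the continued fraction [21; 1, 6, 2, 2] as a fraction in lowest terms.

809/37

Using pₖ = aₖpₖ₋₁ + pₖ₋₂ and qₖ = aₖqₖ₋₁ + qₖ₋₂:
  k=0: a=21, p=21, q=1
  k=1: a=1, p=22, q=1
  k=2: a=6, p=153, q=7
  k=3: a=2, p=328, q=15
  k=4: a=2, p=809, q=37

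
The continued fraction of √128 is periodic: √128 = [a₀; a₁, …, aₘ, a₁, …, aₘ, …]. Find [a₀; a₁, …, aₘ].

[11; 3, 5, 3, 22]

a₀ = ⌊√128⌋ = 11.
With m₀=0, d₀=1 and mₖ₊₁ = dₖaₖ − mₖ, dₖ₊₁ = (n − mₖ₊₁²)/dₖ, aₖ₊₁ = ⌊(a₀+mₖ₊₁)/dₖ₊₁⌋:
  k=1: m=11, d=7, a=3
  k=2: m=10, d=4, a=5
  k=3: m=10, d=7, a=3
  k=4: m=11, d=1, a=22
d=1 and a=2a₀=22 at k=4, so the next step gives (m, d) = (11, 7) again — its k=1 value — and the period has length 4.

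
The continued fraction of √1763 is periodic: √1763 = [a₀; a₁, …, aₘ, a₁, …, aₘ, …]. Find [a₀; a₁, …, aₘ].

[41; 1, 82]

a₀ = ⌊√1763⌋ = 41.
With m₀=0, d₀=1 and mₖ₊₁ = dₖaₖ − mₖ, dₖ₊₁ = (n − mₖ₊₁²)/dₖ, aₖ₊₁ = ⌊(a₀+mₖ₊₁)/dₖ₊₁⌋:
  k=1: m=41, d=82, a=1
  k=2: m=41, d=1, a=82
d=1 and a=2a₀=82 at k=2, so the next step gives (m, d) = (41, 82) again — its k=1 value — and the period has length 2.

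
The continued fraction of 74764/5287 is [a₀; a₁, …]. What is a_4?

74764 = 14·5287 + 746   →  a_0 = 14
5287 = 7·746 + 65   →  a_1 = 7
746 = 11·65 + 31   →  a_2 = 11
65 = 2·31 + 3   →  a_3 = 2
31 = 10·3 + 1   →  a_4 = 10

10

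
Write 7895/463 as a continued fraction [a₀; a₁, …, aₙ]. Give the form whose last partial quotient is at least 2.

7895 = 17*463 + 24
463 = 19*24 + 7
24 = 3*7 + 3
7 = 2*3 + 1
3 = 3*1 + 0  (stop)
So 7895/463 = [17; 19, 3, 2, 3].

[17; 19, 3, 2, 3]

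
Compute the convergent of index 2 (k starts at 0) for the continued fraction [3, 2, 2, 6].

17/5

Using pₖ = aₖpₖ₋₁ + pₖ₋₂, qₖ = aₖqₖ₋₁ + qₖ₋₂ (with p₋₁=1, p₋₂=0, q₋₁=0, q₋₂=1):
  k=0: a=3, p=3, q=1
  k=1: a=2, p=7, q=2
  k=2: a=2, p=17, q=5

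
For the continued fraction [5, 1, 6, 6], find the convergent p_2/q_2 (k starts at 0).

41/7

Using pₖ = aₖpₖ₋₁ + pₖ₋₂, qₖ = aₖqₖ₋₁ + qₖ₋₂ (with p₋₁=1, p₋₂=0, q₋₁=0, q₋₂=1):
  k=0: a=5, p=5, q=1
  k=1: a=1, p=6, q=1
  k=2: a=6, p=41, q=7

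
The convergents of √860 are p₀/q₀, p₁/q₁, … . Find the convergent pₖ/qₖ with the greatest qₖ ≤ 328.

√860 = [29; 3, 14, 3, 58, …] (period length 4).
Convergents:
  p_0/q_0 = 29/1
  p_1/q_1 = 88/3
  p_2/q_2 = 1261/43
  p_3/q_3 = 3871/132
  p_4/q_4 = 225779/7699
q_3 = 132 ≤ 328 < 7699 = q_4, so the answer is 3871/132.

3871/132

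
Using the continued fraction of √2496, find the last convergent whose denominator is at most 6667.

124850/2499

√2496 = [49; 1, 23, 1, 98, …] (period length 4).
Convergents:
  p_0/q_0 = 49/1
  p_1/q_1 = 50/1
  p_2/q_2 = 1199/24
  p_3/q_3 = 1249/25
  p_4/q_4 = 123601/2474
  p_5/q_5 = 124850/2499
  p_6/q_6 = 2995151/59951
q_5 = 2499 ≤ 6667 < 59951 = q_6, so the answer is 124850/2499.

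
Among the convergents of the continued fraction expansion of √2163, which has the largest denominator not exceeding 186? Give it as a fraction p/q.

5767/124

√2163 = [46; 1, 1, 30, 1, 1, 92, …] (period length 6).
Convergents:
  p_0/q_0 = 46/1
  p_1/q_1 = 47/1
  p_2/q_2 = 93/2
  p_3/q_3 = 2837/61
  p_4/q_4 = 2930/63
  p_5/q_5 = 5767/124
  p_6/q_6 = 533494/11471
q_5 = 124 ≤ 186 < 11471 = q_6, so the answer is 5767/124.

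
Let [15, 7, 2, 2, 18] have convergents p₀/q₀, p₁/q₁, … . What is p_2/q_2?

227/15

Using pₖ = aₖpₖ₋₁ + pₖ₋₂, qₖ = aₖqₖ₋₁ + qₖ₋₂ (with p₋₁=1, p₋₂=0, q₋₁=0, q₋₂=1):
  k=0: a=15, p=15, q=1
  k=1: a=7, p=106, q=7
  k=2: a=2, p=227, q=15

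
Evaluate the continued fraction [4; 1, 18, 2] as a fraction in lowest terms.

Fold from the inside: start with 2/1.
  18 + 1/2 = 37/2
  1 + 2/37 = 39/37
  4 + 37/39 = 193/39

193/39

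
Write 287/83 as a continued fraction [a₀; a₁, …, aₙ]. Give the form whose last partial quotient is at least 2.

287 = 3·83 + 38
83 = 2·38 + 7
38 = 5·7 + 3
7 = 2·3 + 1
3 = 3·1 + 0  (stop)
So 287/83 = [3; 2, 5, 2, 3].

[3; 2, 5, 2, 3]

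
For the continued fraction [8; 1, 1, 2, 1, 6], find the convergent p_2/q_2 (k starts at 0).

17/2

Using pₖ = aₖpₖ₋₁ + pₖ₋₂, qₖ = aₖqₖ₋₁ + qₖ₋₂ (with p₋₁=1, p₋₂=0, q₋₁=0, q₋₂=1):
  k=0: a=8, p=8, q=1
  k=1: a=1, p=9, q=1
  k=2: a=1, p=17, q=2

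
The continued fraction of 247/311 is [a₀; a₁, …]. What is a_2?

3

247 = 0·311 + 247   →  a_0 = 0
311 = 1·247 + 64   →  a_1 = 1
247 = 3·64 + 55   →  a_2 = 3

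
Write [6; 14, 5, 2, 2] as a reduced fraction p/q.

2325/383

Fold from the inside: start with 2/1.
  2 + 1/2 = 5/2
  5 + 2/5 = 27/5
  14 + 5/27 = 383/27
  6 + 27/383 = 2325/383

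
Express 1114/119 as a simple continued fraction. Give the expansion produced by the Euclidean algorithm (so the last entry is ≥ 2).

1114 = 9·119 + 43
119 = 2·43 + 33
43 = 1·33 + 10
33 = 3·10 + 3
10 = 3·3 + 1
3 = 3·1 + 0  (stop)
So 1114/119 = [9; 2, 1, 3, 3, 3].

[9; 2, 1, 3, 3, 3]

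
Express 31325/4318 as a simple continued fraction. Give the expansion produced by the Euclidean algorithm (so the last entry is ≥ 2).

[7; 3, 1, 13, 11, 7]

31325 = 7*4318 + 1099
4318 = 3*1099 + 1021
1099 = 1*1021 + 78
1021 = 13*78 + 7
78 = 11*7 + 1
7 = 7*1 + 0  (stop)
So 31325/4318 = [7; 3, 1, 13, 11, 7].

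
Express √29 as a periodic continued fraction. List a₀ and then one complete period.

[5; 2, 1, 1, 2, 10]

a₀ = ⌊√29⌋ = 5.
With m₀=0, d₀=1 and mₖ₊₁ = dₖaₖ − mₖ, dₖ₊₁ = (n − mₖ₊₁²)/dₖ, aₖ₊₁ = ⌊(a₀+mₖ₊₁)/dₖ₊₁⌋:
  k=1: m=5, d=4, a=2
  k=2: m=3, d=5, a=1
  k=3: m=2, d=5, a=1
  k=4: m=3, d=4, a=2
  k=5: m=5, d=1, a=10
d=1 and a=2a₀=10 at k=5, so the next step gives (m, d) = (5, 4) again — its k=1 value — and the period has length 5.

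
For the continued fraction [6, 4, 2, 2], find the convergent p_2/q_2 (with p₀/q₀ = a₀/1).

56/9

Using pₖ = aₖpₖ₋₁ + pₖ₋₂, qₖ = aₖqₖ₋₁ + qₖ₋₂ (with p₋₁=1, p₋₂=0, q₋₁=0, q₋₂=1):
  k=0: a=6, p=6, q=1
  k=1: a=4, p=25, q=4
  k=2: a=2, p=56, q=9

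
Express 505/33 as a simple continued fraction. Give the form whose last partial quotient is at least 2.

505 = 15·33 + 10
33 = 3·10 + 3
10 = 3·3 + 1
3 = 3·1 + 0  (stop)
So 505/33 = [15; 3, 3, 3].

[15; 3, 3, 3]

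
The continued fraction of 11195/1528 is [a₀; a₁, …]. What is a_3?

10

11195 = 7·1528 + 499   →  a_0 = 7
1528 = 3·499 + 31   →  a_1 = 3
499 = 16·31 + 3   →  a_2 = 16
31 = 10·3 + 1   →  a_3 = 10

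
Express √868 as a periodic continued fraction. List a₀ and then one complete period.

a₀ = ⌊√868⌋ = 29.
With m₀=0, d₀=1 and mₖ₊₁ = dₖaₖ − mₖ, dₖ₊₁ = (n − mₖ₊₁²)/dₖ, aₖ₊₁ = ⌊(a₀+mₖ₊₁)/dₖ₊₁⌋:
  k=1: m=29, d=27, a=2
  k=2: m=25, d=9, a=6
  k=3: m=29, d=3, a=19
  k=4: m=28, d=28, a=2
  k=5: m=28, d=3, a=19
  k=6: m=29, d=9, a=6
  k=7: m=25, d=27, a=2
  k=8: m=29, d=1, a=58
d=1 and a=2a₀=58 at k=8, so the next step gives (m, d) = (29, 27) again — its k=1 value — and the period has length 8.

[29; 2, 6, 19, 2, 19, 6, 2, 58]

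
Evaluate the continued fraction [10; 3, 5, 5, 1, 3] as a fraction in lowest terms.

Fold from the inside: start with 3/1.
  1 + 1/3 = 4/3
  5 + 3/4 = 23/4
  5 + 4/23 = 119/23
  3 + 23/119 = 380/119
  10 + 119/380 = 3919/380

3919/380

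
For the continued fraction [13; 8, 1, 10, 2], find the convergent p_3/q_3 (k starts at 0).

Using pₖ = aₖpₖ₋₁ + pₖ₋₂, qₖ = aₖqₖ₋₁ + qₖ₋₂ (with p₋₁=1, p₋₂=0, q₋₁=0, q₋₂=1):
  k=0: a=13, p=13, q=1
  k=1: a=8, p=105, q=8
  k=2: a=1, p=118, q=9
  k=3: a=10, p=1285, q=98

1285/98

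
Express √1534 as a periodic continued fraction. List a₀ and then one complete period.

[39; 6, 78]

a₀ = ⌊√1534⌋ = 39.
With m₀=0, d₀=1 and mₖ₊₁ = dₖaₖ − mₖ, dₖ₊₁ = (n − mₖ₊₁²)/dₖ, aₖ₊₁ = ⌊(a₀+mₖ₊₁)/dₖ₊₁⌋:
  k=1: m=39, d=13, a=6
  k=2: m=39, d=1, a=78
d=1 and a=2a₀=78 at k=2, so the next step gives (m, d) = (39, 13) again — its k=1 value — and the period has length 2.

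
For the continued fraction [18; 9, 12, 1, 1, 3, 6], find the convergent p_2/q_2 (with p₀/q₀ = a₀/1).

1974/109

Using pₖ = aₖpₖ₋₁ + pₖ₋₂, qₖ = aₖqₖ₋₁ + qₖ₋₂ (with p₋₁=1, p₋₂=0, q₋₁=0, q₋₂=1):
  k=0: a=18, p=18, q=1
  k=1: a=9, p=163, q=9
  k=2: a=12, p=1974, q=109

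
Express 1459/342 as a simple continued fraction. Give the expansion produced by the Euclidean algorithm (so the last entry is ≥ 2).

1459 = 4×342 + 91
342 = 3×91 + 69
91 = 1×69 + 22
69 = 3×22 + 3
22 = 7×3 + 1
3 = 3×1 + 0  (stop)
So 1459/342 = [4; 3, 1, 3, 7, 3].

[4; 3, 1, 3, 7, 3]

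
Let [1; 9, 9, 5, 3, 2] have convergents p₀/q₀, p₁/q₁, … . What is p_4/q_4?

Using pₖ = aₖpₖ₋₁ + pₖ₋₂, qₖ = aₖqₖ₋₁ + qₖ₋₂ (with p₋₁=1, p₋₂=0, q₋₁=0, q₋₂=1):
  k=0: a=1, p=1, q=1
  k=1: a=9, p=10, q=9
  k=2: a=9, p=91, q=82
  k=3: a=5, p=465, q=419
  k=4: a=3, p=1486, q=1339

1486/1339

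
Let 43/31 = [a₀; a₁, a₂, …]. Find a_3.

1

43 = 1·31 + 12   →  a_0 = 1
31 = 2·12 + 7   →  a_1 = 2
12 = 1·7 + 5   →  a_2 = 1
7 = 1·5 + 2   →  a_3 = 1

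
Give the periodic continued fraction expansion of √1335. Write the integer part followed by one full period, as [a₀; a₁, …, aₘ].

a₀ = ⌊√1335⌋ = 36.
With m₀=0, d₀=1 and mₖ₊₁ = dₖaₖ − mₖ, dₖ₊₁ = (n − mₖ₊₁²)/dₖ, aₖ₊₁ = ⌊(a₀+mₖ₊₁)/dₖ₊₁⌋:
  k=1: m=36, d=39, a=1
  k=2: m=3, d=34, a=1
  k=3: m=31, d=11, a=6
  k=4: m=35, d=10, a=7
  k=5: m=35, d=11, a=6
  k=6: m=31, d=34, a=1
  k=7: m=3, d=39, a=1
  k=8: m=36, d=1, a=72
d=1 and a=2a₀=72 at k=8, so the next step gives (m, d) = (36, 39) again — its k=1 value — and the period has length 8.

[36; 1, 1, 6, 7, 6, 1, 1, 72]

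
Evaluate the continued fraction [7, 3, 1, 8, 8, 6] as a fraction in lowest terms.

Using pₖ = aₖpₖ₋₁ + pₖ₋₂ and qₖ = aₖqₖ₋₁ + qₖ₋₂:
  k=0: a=7, p=7, q=1
  k=1: a=3, p=22, q=3
  k=2: a=1, p=29, q=4
  k=3: a=8, p=254, q=35
  k=4: a=8, p=2061, q=284
  k=5: a=6, p=12620, q=1739

12620/1739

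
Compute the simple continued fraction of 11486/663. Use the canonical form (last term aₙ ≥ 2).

11486 = 17×663 + 215
663 = 3×215 + 18
215 = 11×18 + 17
18 = 1×17 + 1
17 = 17×1 + 0  (stop)
So 11486/663 = [17; 3, 11, 1, 17].

[17; 3, 11, 1, 17]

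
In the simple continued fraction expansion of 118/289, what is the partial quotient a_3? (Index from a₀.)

118 = 0·289 + 118   →  a_0 = 0
289 = 2·118 + 53   →  a_1 = 2
118 = 2·53 + 12   →  a_2 = 2
53 = 4·12 + 5   →  a_3 = 4

4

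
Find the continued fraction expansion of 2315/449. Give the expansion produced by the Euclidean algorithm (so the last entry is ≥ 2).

[5; 6, 2, 2, 2, 2, 2]

2315 = 5·449 + 70
449 = 6·70 + 29
70 = 2·29 + 12
29 = 2·12 + 5
12 = 2·5 + 2
5 = 2·2 + 1
2 = 2·1 + 0  (stop)
So 2315/449 = [5; 6, 2, 2, 2, 2, 2].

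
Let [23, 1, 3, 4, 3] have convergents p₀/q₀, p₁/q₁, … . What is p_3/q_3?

404/17

Using pₖ = aₖpₖ₋₁ + pₖ₋₂, qₖ = aₖqₖ₋₁ + qₖ₋₂ (with p₋₁=1, p₋₂=0, q₋₁=0, q₋₂=1):
  k=0: a=23, p=23, q=1
  k=1: a=1, p=24, q=1
  k=2: a=3, p=95, q=4
  k=3: a=4, p=404, q=17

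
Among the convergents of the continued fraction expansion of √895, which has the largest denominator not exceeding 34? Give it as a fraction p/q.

359/12

√895 = [29; 1, 10, 1, 58, …] (period length 4).
Convergents:
  p_0/q_0 = 29/1
  p_1/q_1 = 30/1
  p_2/q_2 = 329/11
  p_3/q_3 = 359/12
  p_4/q_4 = 21151/707
q_3 = 12 ≤ 34 < 707 = q_4, so the answer is 359/12.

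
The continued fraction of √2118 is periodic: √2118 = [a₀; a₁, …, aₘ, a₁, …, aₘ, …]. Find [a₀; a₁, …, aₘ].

[46; 46, 92]

a₀ = ⌊√2118⌋ = 46.
With m₀=0, d₀=1 and mₖ₊₁ = dₖaₖ − mₖ, dₖ₊₁ = (n − mₖ₊₁²)/dₖ, aₖ₊₁ = ⌊(a₀+mₖ₊₁)/dₖ₊₁⌋:
  k=1: m=46, d=2, a=46
  k=2: m=46, d=1, a=92
d=1 and a=2a₀=92 at k=2, so the next step gives (m, d) = (46, 2) again — its k=1 value — and the period has length 2.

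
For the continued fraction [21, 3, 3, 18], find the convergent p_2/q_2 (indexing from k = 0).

213/10

Using pₖ = aₖpₖ₋₁ + pₖ₋₂, qₖ = aₖqₖ₋₁ + qₖ₋₂ (with p₋₁=1, p₋₂=0, q₋₁=0, q₋₂=1):
  k=0: a=21, p=21, q=1
  k=1: a=3, p=64, q=3
  k=2: a=3, p=213, q=10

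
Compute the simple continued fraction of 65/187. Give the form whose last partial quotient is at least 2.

[0; 2, 1, 7, 8]

65 = 0*187 + 65
187 = 2*65 + 57
65 = 1*57 + 8
57 = 7*8 + 1
8 = 8*1 + 0  (stop)
So 65/187 = [0; 2, 1, 7, 8].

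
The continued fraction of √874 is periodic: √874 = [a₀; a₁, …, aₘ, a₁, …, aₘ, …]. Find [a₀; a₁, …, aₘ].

[29; 1, 1, 3, 2, 3, 1, 1, 58]

a₀ = ⌊√874⌋ = 29.
With m₀=0, d₀=1 and mₖ₊₁ = dₖaₖ − mₖ, dₖ₊₁ = (n − mₖ₊₁²)/dₖ, aₖ₊₁ = ⌊(a₀+mₖ₊₁)/dₖ₊₁⌋:
  k=1: m=29, d=33, a=1
  k=2: m=4, d=26, a=1
  k=3: m=22, d=15, a=3
  k=4: m=23, d=23, a=2
  k=5: m=23, d=15, a=3
  k=6: m=22, d=26, a=1
  k=7: m=4, d=33, a=1
  k=8: m=29, d=1, a=58
d=1 and a=2a₀=58 at k=8, so the next step gives (m, d) = (29, 33) again — its k=1 value — and the period has length 8.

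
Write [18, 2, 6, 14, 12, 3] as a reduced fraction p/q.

126409/6847

Fold from the inside: start with 3/1.
  12 + 1/3 = 37/3
  14 + 3/37 = 521/37
  6 + 37/521 = 3163/521
  2 + 521/3163 = 6847/3163
  18 + 3163/6847 = 126409/6847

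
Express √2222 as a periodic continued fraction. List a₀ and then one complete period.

[47; 7, 4, 7, 94]

a₀ = ⌊√2222⌋ = 47.
With m₀=0, d₀=1 and mₖ₊₁ = dₖaₖ − mₖ, dₖ₊₁ = (n − mₖ₊₁²)/dₖ, aₖ₊₁ = ⌊(a₀+mₖ₊₁)/dₖ₊₁⌋:
  k=1: m=47, d=13, a=7
  k=2: m=44, d=22, a=4
  k=3: m=44, d=13, a=7
  k=4: m=47, d=1, a=94
d=1 and a=2a₀=94 at k=4, so the next step gives (m, d) = (47, 13) again — its k=1 value — and the period has length 4.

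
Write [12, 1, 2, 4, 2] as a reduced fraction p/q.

368/29

Fold from the inside: start with 2/1.
  4 + 1/2 = 9/2
  2 + 2/9 = 20/9
  1 + 9/20 = 29/20
  12 + 20/29 = 368/29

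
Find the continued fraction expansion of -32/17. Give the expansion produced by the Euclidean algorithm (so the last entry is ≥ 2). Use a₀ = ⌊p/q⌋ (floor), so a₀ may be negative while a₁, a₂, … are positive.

-32 = -2*17 + 2
17 = 8*2 + 1
2 = 2*1 + 0  (stop)
So -32/17 = [-2; 8, 2].

[-2; 8, 2]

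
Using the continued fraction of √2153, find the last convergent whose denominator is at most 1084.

√2153 = [46; 2, 2, 92, …] (period length 3).
Convergents:
  p_0/q_0 = 46/1
  p_1/q_1 = 93/2
  p_2/q_2 = 232/5
  p_3/q_3 = 21437/462
  p_4/q_4 = 43106/929
  p_5/q_5 = 107649/2320
q_4 = 929 ≤ 1084 < 2320 = q_5, so the answer is 43106/929.

43106/929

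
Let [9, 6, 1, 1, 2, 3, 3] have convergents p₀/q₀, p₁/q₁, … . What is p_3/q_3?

119/13

Using pₖ = aₖpₖ₋₁ + pₖ₋₂, qₖ = aₖqₖ₋₁ + qₖ₋₂ (with p₋₁=1, p₋₂=0, q₋₁=0, q₋₂=1):
  k=0: a=9, p=9, q=1
  k=1: a=6, p=55, q=6
  k=2: a=1, p=64, q=7
  k=3: a=1, p=119, q=13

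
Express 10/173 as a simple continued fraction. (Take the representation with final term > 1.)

[0; 17, 3, 3]

10 = 0·173 + 10
173 = 17·10 + 3
10 = 3·3 + 1
3 = 3·1 + 0  (stop)
So 10/173 = [0; 17, 3, 3].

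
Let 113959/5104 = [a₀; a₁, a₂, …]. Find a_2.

18

113959 = 22·5104 + 1671   →  a_0 = 22
5104 = 3·1671 + 91   →  a_1 = 3
1671 = 18·91 + 33   →  a_2 = 18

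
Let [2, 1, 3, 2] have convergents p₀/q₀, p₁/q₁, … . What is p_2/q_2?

Using pₖ = aₖpₖ₋₁ + pₖ₋₂, qₖ = aₖqₖ₋₁ + qₖ₋₂ (with p₋₁=1, p₋₂=0, q₋₁=0, q₋₂=1):
  k=0: a=2, p=2, q=1
  k=1: a=1, p=3, q=1
  k=2: a=3, p=11, q=4

11/4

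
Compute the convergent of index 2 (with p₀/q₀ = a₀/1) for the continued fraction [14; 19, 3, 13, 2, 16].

Using pₖ = aₖpₖ₋₁ + pₖ₋₂, qₖ = aₖqₖ₋₁ + qₖ₋₂ (with p₋₁=1, p₋₂=0, q₋₁=0, q₋₂=1):
  k=0: a=14, p=14, q=1
  k=1: a=19, p=267, q=19
  k=2: a=3, p=815, q=58

815/58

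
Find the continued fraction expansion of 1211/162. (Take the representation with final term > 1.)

[7; 2, 9, 1, 1, 1, 2]

1211 = 7×162 + 77
162 = 2×77 + 8
77 = 9×8 + 5
8 = 1×5 + 3
5 = 1×3 + 2
3 = 1×2 + 1
2 = 2×1 + 0  (stop)
So 1211/162 = [7; 2, 9, 1, 1, 1, 2].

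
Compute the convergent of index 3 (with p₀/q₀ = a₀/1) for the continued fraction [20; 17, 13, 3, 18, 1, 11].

Using pₖ = aₖpₖ₋₁ + pₖ₋₂, qₖ = aₖqₖ₋₁ + qₖ₋₂ (with p₋₁=1, p₋₂=0, q₋₁=0, q₋₂=1):
  k=0: a=20, p=20, q=1
  k=1: a=17, p=341, q=17
  k=2: a=13, p=4453, q=222
  k=3: a=3, p=13700, q=683

13700/683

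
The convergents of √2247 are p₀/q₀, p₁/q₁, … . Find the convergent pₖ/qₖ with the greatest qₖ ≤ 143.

3650/77

√2247 = [47; 2, 2, 15, 2, 2, 94, …] (period length 6).
Convergents:
  p_0/q_0 = 47/1
  p_1/q_1 = 95/2
  p_2/q_2 = 237/5
  p_3/q_3 = 3650/77
  p_4/q_4 = 7537/159
q_3 = 77 ≤ 143 < 159 = q_4, so the answer is 3650/77.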